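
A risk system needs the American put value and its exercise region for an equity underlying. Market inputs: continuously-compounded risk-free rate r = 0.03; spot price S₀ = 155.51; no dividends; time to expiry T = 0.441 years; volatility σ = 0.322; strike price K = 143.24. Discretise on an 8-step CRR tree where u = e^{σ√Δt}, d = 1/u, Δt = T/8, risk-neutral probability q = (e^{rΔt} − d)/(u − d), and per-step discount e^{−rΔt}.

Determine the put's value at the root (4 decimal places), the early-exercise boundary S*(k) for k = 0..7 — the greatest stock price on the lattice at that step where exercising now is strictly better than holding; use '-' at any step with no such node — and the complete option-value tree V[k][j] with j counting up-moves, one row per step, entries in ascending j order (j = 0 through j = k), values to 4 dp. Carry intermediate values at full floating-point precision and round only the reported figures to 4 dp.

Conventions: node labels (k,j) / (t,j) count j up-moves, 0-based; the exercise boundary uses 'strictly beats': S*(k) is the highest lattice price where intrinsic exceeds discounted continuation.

params: Δt=0.05513 u=1.07853 d=0.92719 q=0.49204 e^(-rΔt)=0.99835
t_8 payoffs: 58.3040 44.4396 28.3122 9.5522 0.0000 0.0000 0.0000 0.0000 0.0000
t_7: node(7,0) S=91.6063 payoff=51.6337 vs cont=51.3970 → 51.6337 [stop]  node(7,1) S=106.5594 payoff=36.6806 vs cont=36.4439 → 36.6806 [stop]  node(7,2) S=123.9534 payoff=19.2866 vs cont=19.0499 → 19.2866 [stop]  node(7,3) S=144.1866 payoff=0.0000 vs cont=4.8441 → 4.8441 [wait]  node(7,4) S=167.7226 payoff=0.0000 vs cont=0.0000 → 0.0000 [wait]  node(7,5) S=195.1004 payoff=0.0000 vs cont=0.0000 → 0.0000 [wait]  node(7,6) S=226.9472 payoff=0.0000 vs cont=0.0000 → 0.0000 [wait]  node(7,7) S=263.9924 payoff=0.0000 vs cont=0.0000 → 0.0000 [wait]  ⇒ S*(7)=123.9534
t_6: node(6,0) S=98.8004 payoff=44.4396 vs cont=44.2029 → 44.4396 [stop]  node(6,1) S=114.9278 payoff=28.3122 vs cont=28.0755 → 28.3122 [stop]  node(6,2) S=133.6878 payoff=9.5522 vs cont=12.1601 → 12.1601 [wait]  node(6,3) S=155.5100 payoff=0.0000 vs cont=2.4565 → 2.4565 [wait]  node(6,4) S=180.8943 payoff=0.0000 vs cont=0.0000 → 0.0000 [wait]  node(6,5) S=210.4222 payoff=0.0000 vs cont=0.0000 → 0.0000 [wait]  node(6,6) S=244.7699 payoff=0.0000 vs cont=0.0000 → 0.0000 [wait]  ⇒ S*(6)=114.9278
t_5: node(5,0) S=106.5594 payoff=36.6806 vs cont=36.4439 → 36.6806 [stop]  node(5,1) S=123.9534 payoff=19.2866 vs cont=20.3310 → 20.3310 [wait]  node(5,2) S=144.1866 payoff=0.0000 vs cont=7.3733 → 7.3733 [wait]  node(5,3) S=167.7226 payoff=0.0000 vs cont=1.2457 → 1.2457 [wait]  node(5,4) S=195.1004 payoff=0.0000 vs cont=0.0000 → 0.0000 [wait]  node(5,5) S=226.9472 payoff=0.0000 vs cont=0.0000 → 0.0000 [wait]  ⇒ S*(5)=106.5594
t_4: node(4,0) S=114.9278 payoff=28.3122 vs cont=28.5885 → 28.5885 [wait]  node(4,1) S=133.6878 payoff=9.5522 vs cont=13.9322 → 13.9322 [wait]  node(4,2) S=155.5100 payoff=0.0000 vs cont=4.3511 → 4.3511 [wait]  node(4,3) S=180.8943 payoff=0.0000 vs cont=0.6317 → 0.6317 [wait]  node(4,4) S=210.4222 payoff=0.0000 vs cont=0.0000 → 0.0000 [wait]  ⇒ S*(4)=-
t_3: node(3,0) S=123.9534 payoff=19.2866 vs cont=21.3416 → 21.3416 [wait]  node(3,1) S=144.1866 payoff=0.0000 vs cont=9.2026 → 9.2026 [wait]  node(3,2) S=167.7226 payoff=0.0000 vs cont=2.5168 → 2.5168 [wait]  node(3,3) S=195.1004 payoff=0.0000 vs cont=0.3204 → 0.3204 [wait]  ⇒ S*(3)=-
t_2: node(2,0) S=133.6878 payoff=9.5522 vs cont=15.3433 → 15.3433 [wait]  node(2,1) S=155.5100 payoff=0.0000 vs cont=5.9031 → 5.9031 [wait]  node(2,2) S=180.8943 payoff=0.0000 vs cont=1.4337 → 1.4337 [wait]  ⇒ S*(2)=-
t_1: node(1,0) S=144.1866 payoff=0.0000 vs cont=10.6806 → 10.6806 [wait]  node(1,1) S=167.7226 payoff=0.0000 vs cont=3.6979 → 3.6979 [wait]  ⇒ S*(1)=-
t_0: node(0,0) S=155.5100 payoff=0.0000 vs cont=7.2328 → 7.2328 [wait]  ⇒ S*(0)=-

price = 7.2328
boundary = - - - - - 106.5594 114.9278 123.9534
tree:
7.2328
10.6806 3.6979
15.3433 5.9031 1.4337
21.3416 9.2026 2.5168 0.3204
28.5885 13.9322 4.3511 0.6317 0.0000
36.6806 20.3310 7.3733 1.2457 0.0000 0.0000
44.4396 28.3122 12.1601 2.4565 0.0000 0.0000 0.0000
51.6337 36.6806 19.2866 4.8441 0.0000 0.0000 0.0000 0.0000
58.3040 44.4396 28.3122 9.5522 0.0000 0.0000 0.0000 0.0000 0.0000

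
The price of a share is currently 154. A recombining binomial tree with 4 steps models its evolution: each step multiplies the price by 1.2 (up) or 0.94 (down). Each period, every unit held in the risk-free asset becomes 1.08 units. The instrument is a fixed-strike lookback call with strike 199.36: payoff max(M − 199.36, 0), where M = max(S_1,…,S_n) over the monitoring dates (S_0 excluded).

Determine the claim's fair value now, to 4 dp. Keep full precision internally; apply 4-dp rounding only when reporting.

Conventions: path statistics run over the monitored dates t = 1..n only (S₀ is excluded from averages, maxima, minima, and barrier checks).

Under the martingale measure an up-move has probability p* = 0.5385; value the claim as the probability-weighted average of per-path payoffs, discounted 4 periods at R = 1.08.
Enumerate all 2^4 = 16 price paths (U = up ×1.2, D = down ×0.94); each path with k up-moves has probability p*^k·(1−p*)^(4−k).
DDDD: M=144.7600, payoff=0.0000, prob=0.045377
UDDD: M=184.8000, payoff=0.0000, prob=0.052939
DUDD: M=173.7120, payoff=0.0000, prob=0.052939
UUDD: M=221.7600, payoff=22.4000, prob=0.061763
DDUD: M=163.2893, payoff=0.0000, prob=0.052939
UDUD: M=208.4544, payoff=9.0944, prob=0.061763
DUUD: M=208.4544, payoff=9.0944, prob=0.061763
UUUD: M=266.1120, payoff=66.7520, prob=0.072056
DDDU: M=153.4919, payoff=0.0000, prob=0.052939
UDDU: M=195.9471, payoff=0.0000, prob=0.061763
DUDU: M=195.9471, payoff=0.0000, prob=0.061763
UUDU: M=250.1453, payoff=50.7853, prob=0.072056
DDUU: M=195.9471, payoff=0.0000, prob=0.061763
UDUU: M=250.1453, payoff=50.7853, prob=0.072056
DUUU: M=250.1453, payoff=50.7853, prob=0.072056
UUUU: M=319.3344, payoff=119.9744, prob=0.084066
Price = Σ prob·payoff / R^4 = 28.380698 / 1.360489 = 20.8607

price = 20.8607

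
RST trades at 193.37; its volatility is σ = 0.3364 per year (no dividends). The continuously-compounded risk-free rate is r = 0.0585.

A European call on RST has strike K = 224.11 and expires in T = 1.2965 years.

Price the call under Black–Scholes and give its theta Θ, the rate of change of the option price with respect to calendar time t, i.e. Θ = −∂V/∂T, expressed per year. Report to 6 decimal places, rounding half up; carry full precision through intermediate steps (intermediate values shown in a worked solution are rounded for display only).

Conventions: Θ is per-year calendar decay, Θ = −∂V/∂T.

σ√T = 0.3364·√1.2965 = 0.383038
d₁ = (ln(S/K) + (r+σ²/2)T) / (σ√T) = (ln(193.37/224.11) + (0.0585+0.3364²/2)·1.2965) / 0.383038 = (-0.147532 + 0.149204) / 0.383038 = 0.004367
d₂ = d₁ − σ√T = 0.004367 − 0.383038 = -0.378671
e^{−rT} = 0.926960
N(d₁) = 0.501742,  N(d₂) = 0.352466
Call price V = S·N(d₁) − K·e^{−rT}·N(d₂) = 97.021916 − 73.221638 = 23.800278
φ(d₁) = (1/√(2π))·e^{−d₁²/2} = 0.398938
Θ = −S·φ(d₁)·σ/(2√T) − r·K·e^{−rT}·N(d₂) = −11.395536 − 4.283466 = -15.679002

price = 23.800278
Θ = -15.679002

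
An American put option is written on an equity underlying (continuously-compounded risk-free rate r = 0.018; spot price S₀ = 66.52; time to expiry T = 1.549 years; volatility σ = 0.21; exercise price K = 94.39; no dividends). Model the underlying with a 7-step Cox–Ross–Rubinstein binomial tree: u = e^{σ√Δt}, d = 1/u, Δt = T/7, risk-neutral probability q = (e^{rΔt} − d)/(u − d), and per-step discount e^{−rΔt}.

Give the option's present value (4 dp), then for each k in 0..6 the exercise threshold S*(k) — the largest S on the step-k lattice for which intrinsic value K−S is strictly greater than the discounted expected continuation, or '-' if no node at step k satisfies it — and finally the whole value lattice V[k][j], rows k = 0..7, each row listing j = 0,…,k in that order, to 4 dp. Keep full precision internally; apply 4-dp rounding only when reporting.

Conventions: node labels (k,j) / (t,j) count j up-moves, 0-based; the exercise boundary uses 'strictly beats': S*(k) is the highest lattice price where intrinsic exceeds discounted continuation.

price = 27.8700
boundary = 66.5200 60.2629 66.5200 60.2629 66.5200 73.4268 81.0507
tree:
27.8700
34.1271 21.5661
39.7957 27.8700 15.3212
44.9310 34.1271 21.1336 9.5265
49.5833 39.7957 27.8700 14.4448 4.5955
53.7980 44.9310 34.1271 20.9632 7.9241 1.2433
57.6162 49.5833 39.7957 27.8700 13.3393 2.4742 0.0000
61.0753 53.7980 44.9310 34.1271 20.9632 4.9238 0.0000 0.0000

Δt=0.22129  u=1.10383  d=0.90594  q=0.49549  discount=0.99602
step 7 (expiry): payoffs max(K−S,0) = 61.0753 53.7980 44.9310 34.1271 20.9632 4.9238 0.0000 0.0000
step 6: (k=6,j=0): S=36.7738, K−S=57.6162, hold=57.2410 ⇒ V=57.6162 exercise | (k=6,j=1): S=44.8067, K−S=49.5833, hold=49.2081 ⇒ V=49.5833 exercise | (k=6,j=2): S=54.5943, K−S=39.7957, hold=39.4204 ⇒ V=39.7957 exercise | (k=6,j=3): S=66.5200, K−S=27.8700, hold=27.4948 ⇒ V=27.8700 exercise | (k=6,j=4): S=81.0507, K−S=13.3393, hold=12.9641 ⇒ V=13.3393 exercise | (k=6,j=5): S=98.7555, K−S=0.0000, hold=2.4742 ⇒ V=2.4742 continue | (k=6,j=6): S=120.3278, K−S=0.0000, hold=0.0000 ⇒ V=0.0000 continue  boundary S*=81.0507
step 5: (k=5,j=0): S=40.5920, K−S=53.7980, hold=53.4227 ⇒ V=53.7980 exercise | (k=5,j=1): S=49.4590, K−S=44.9310, hold=44.5558 ⇒ V=44.9310 exercise | (k=5,j=2): S=60.2629, K−S=34.1271, hold=33.7519 ⇒ V=34.1271 exercise | (k=5,j=3): S=73.4268, K−S=20.9632, hold=20.5880 ⇒ V=20.9632 exercise | (k=5,j=4): S=89.4662, K−S=4.9238, hold=7.9241 ⇒ V=7.9241 continue | (k=5,j=5): S=109.0093, K−S=0.0000, hold=1.2433 ⇒ V=1.2433 continue  boundary S*=73.4268
step 4: (k=4,j=0): S=44.8067, K−S=49.5833, hold=49.2081 ⇒ V=49.5833 exercise | (k=4,j=1): S=54.5943, K−S=39.7957, hold=39.4204 ⇒ V=39.7957 exercise | (k=4,j=2): S=66.5200, K−S=27.8700, hold=27.4948 ⇒ V=27.8700 exercise | (k=4,j=3): S=81.0507, K−S=13.3393, hold=14.4448 ⇒ V=14.4448 continue | (k=4,j=4): S=98.7555, K−S=0.0000, hold=4.5955 ⇒ V=4.5955 continue  boundary S*=66.5200
step 3: (k=3,j=0): S=49.4590, K−S=44.9310, hold=44.5558 ⇒ V=44.9310 exercise | (k=3,j=1): S=60.2629, K−S=34.1271, hold=33.7519 ⇒ V=34.1271 exercise | (k=3,j=2): S=73.4268, K−S=20.9632, hold=21.1336 ⇒ V=21.1336 continue | (k=3,j=3): S=89.4662, K−S=4.9238, hold=9.5265 ⇒ V=9.5265 continue  boundary S*=60.2629
step 2: (k=2,j=0): S=54.5943, K−S=39.7957, hold=39.4204 ⇒ V=39.7957 exercise | (k=2,j=1): S=66.5200, K−S=27.8700, hold=27.5789 ⇒ V=27.8700 exercise | (k=2,j=2): S=81.0507, K−S=13.3393, hold=15.3212 ⇒ V=15.3212 continue  boundary S*=66.5200
step 1: (k=1,j=0): S=60.2629, K−S=34.1271, hold=33.7519 ⇒ V=34.1271 exercise | (k=1,j=1): S=73.4268, K−S=20.9632, hold=21.5661 ⇒ V=21.5661 continue  boundary S*=60.2629
step 0: (k=0,j=0): S=66.5200, K−S=27.8700, hold=27.7923 ⇒ V=27.8700 exercise  boundary S*=66.5200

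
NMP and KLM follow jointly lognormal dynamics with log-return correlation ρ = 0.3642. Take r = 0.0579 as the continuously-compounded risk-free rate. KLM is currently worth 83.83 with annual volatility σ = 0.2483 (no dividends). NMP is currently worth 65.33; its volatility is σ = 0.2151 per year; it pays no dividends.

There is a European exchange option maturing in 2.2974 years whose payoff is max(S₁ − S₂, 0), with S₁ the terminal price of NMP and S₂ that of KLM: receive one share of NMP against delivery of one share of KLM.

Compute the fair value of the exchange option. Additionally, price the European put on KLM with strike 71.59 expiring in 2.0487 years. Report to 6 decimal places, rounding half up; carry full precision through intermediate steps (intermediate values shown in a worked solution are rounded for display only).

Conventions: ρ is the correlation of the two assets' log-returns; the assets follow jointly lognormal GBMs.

exchange price = 4.711155
price(KLM put K=71.59) = 3.212705

σ_eff = √(σ₁² + σ₂² − 2ρσ₁σ₂) = √(0.2151² + 0.2483² − 2·0.3642·0.2151·0.2483) = 0.262712
d₁ = (ln(S₁/S₂) + (q₂ − q₁ + σ_eff²/2)T) / (σ_eff√T) = (ln(65.33/83.83) + (0.0 − 0.0 + 0.034509)·2.2974) / 0.398197 = -0.427073
d₂ = d₁ − σ_eff√T = -0.427073 − 0.398197 = -0.825270
N(d₁) = 0.334663,  N(d₂) = 0.204609
V = S₁·e^{−q₁T}·N(d₁) − S₂·e^{−q₂T}·N(d₂) = 21.863544 − 17.152389 = 4.711155
[vanilla: KLM put K=71.59]
σ√T = 0.2483·√2.0487 = 0.355399
d₁ = (ln(S/K) + (r+σ²/2)T) / (σ√T) = (ln(83.83/71.59) + (0.0579+0.2483²/2)·2.0487) / 0.355399 = (0.157836 + 0.181774) / 0.355399 = 0.955573
d₂ = d₁ − σ√T = 0.955573 − 0.355399 = 0.600174
e^{−rT} = 0.888145
N(−d₁) = 0.169644,  N(−d₂) = 0.274195
price = K·e^{−rT}·N(−d₂) − S·N(−d₁) = 17.433965 − 14.221260 = 3.212705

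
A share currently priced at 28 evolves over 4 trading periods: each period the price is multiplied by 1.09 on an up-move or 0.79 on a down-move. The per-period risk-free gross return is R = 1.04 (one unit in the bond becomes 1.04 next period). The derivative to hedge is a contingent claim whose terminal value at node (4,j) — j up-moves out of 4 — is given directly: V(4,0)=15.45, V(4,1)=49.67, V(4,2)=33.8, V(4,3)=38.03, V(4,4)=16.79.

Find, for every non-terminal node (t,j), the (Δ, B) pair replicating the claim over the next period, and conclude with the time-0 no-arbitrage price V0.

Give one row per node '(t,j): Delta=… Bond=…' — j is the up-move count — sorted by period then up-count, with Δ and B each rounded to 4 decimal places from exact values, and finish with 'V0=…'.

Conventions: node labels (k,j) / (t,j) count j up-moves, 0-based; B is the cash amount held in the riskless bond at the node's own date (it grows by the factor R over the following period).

(0,0): Delta=-1.2453 Bond=58.3407
(1,0): Delta=-0.0725 Bond=34.7319
(1,1): Delta=-1.4153 Bond=65.8628
(2,0): Delta=-1.3796 Bond=58.9624
(2,1): Delta=0.1170 Bond=31.5529
(2,2): Delta=-1.6374 Bond=75.8862
(3,0): Delta=8.2627 Bond=-71.7910
(3,1): Delta=-2.7773 Bond=87.9433
(3,2): Delta=0.5365 Bond=21.7894
(3,3): Delta=-1.9525 Bond=90.3481
V0=23.4726

Since d<R<u, set p* = (R−d)/(u−d) = 0.8333; price each node as the discounted p*-expectation of its children.
At maturity the claim pays: V(4,0)=15.4500, V(4,1)=49.6700, V(4,2)=33.8000, V(4,3)=38.0300, V(4,4)=16.7900
  t=3,j=0: stock 13.8051 → up 15.0476 (V=49.6700), down 10.9060 (V=15.4500). Price 42.2756; hedge Δ=8.2627, bond B=-71.7910.
  t=3,j=1: stock 19.0475 → up 20.7618 (V=33.8000), down 15.0476 (V=49.6700). Price 35.0433; hedge Δ=-2.7773, bond B=87.9433.
  t=3,j=2: stock 26.2808 → up 28.6460 (V=38.0300), down 20.7618 (V=33.8000). Price 35.8894; hedge Δ=0.5365, bond B=21.7894.
  t=3,j=3: stock 36.2608 → up 39.5243 (V=16.7900), down 28.6460 (V=38.0300). Price 19.5481; hedge Δ=-1.9525, bond B=90.3481.
  t=2,j=0: stock 17.4748 → up 19.0475 (V=35.0433), down 13.8051 (V=42.2756). Price 34.8545; hedge Δ=-1.3796, bond B=58.9624.
  t=2,j=1: stock 24.1108 → up 26.2808 (V=35.8894), down 19.0475 (V=35.0433). Price 34.3735; hedge Δ=0.1170, bond B=31.5529.
  t=2,j=2: stock 33.2668 → up 36.2608 (V=19.5481), down 26.2808 (V=35.8894). Price 21.4150; hedge Δ=-1.6374, bond B=75.8862.
  t=1,j=0: stock 22.1200 → up 24.1108 (V=34.3735), down 17.4748 (V=34.8545). Price 33.1285; hedge Δ=-0.0725, bond B=34.7319.
  t=1,j=1: stock 30.5200 → up 33.2668 (V=21.4150), down 24.1108 (V=34.3735). Price 22.6680; hedge Δ=-1.4153, bond B=65.8628.
  t=0,j=0: stock 28.0000 → up 30.5200 (V=22.6680), down 22.1200 (V=33.1285). Price 23.4726; hedge Δ=-1.2453, bond B=58.3407.
Sanity check at the root: Δ(0,0)·S0 + B(0,0) reproduces V0 = 23.4726.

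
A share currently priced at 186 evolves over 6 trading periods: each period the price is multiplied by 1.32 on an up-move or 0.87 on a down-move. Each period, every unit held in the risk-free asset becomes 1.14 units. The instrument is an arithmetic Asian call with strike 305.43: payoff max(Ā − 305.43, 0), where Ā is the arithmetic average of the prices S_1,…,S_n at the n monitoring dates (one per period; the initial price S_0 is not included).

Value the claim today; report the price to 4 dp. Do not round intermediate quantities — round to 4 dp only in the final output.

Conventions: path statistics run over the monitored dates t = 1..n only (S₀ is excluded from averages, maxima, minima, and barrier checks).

price = 18.1389

Risk-neutral up-probability p* = (R−d)/(u−d) = (1.14−0.87)/(1.32−0.87) = 0.6000; the claim prices as the p*-weighted sum of path payoffs discounted by R^6.
Enumerate all 2^6 = 64 price paths (U = up ×1.32, D = down ×0.87); each path with k up-moves has probability p*^k·(1−p*)^(6−k).
DDDDDD: Ā=117.5008, payoff=0.0000, prob=0.004096
UDDDDD: Ā=178.2770, payoff=0.0000, prob=0.006144
DUDDDD: Ā=164.3270, payoff=0.0000, prob=0.006144
UUDDDD: Ā=249.3238, payoff=0.0000, prob=0.009216
DDUDDD: Ā=152.1905, payoff=0.0000, prob=0.006144
UDUDDD: Ā=230.9098, payoff=0.0000, prob=0.009216
DUUDDD: Ā=216.9598, payoff=0.0000, prob=0.009216
UUUDDD: Ā=329.1804, payoff=23.7504, prob=0.013824
DDDUDD: Ā=141.6318, payoff=0.0000, prob=0.006144
UDDUDD: Ā=214.8896, payoff=0.0000, prob=0.009216
DUDUDD: Ā=200.9396, payoff=0.0000, prob=0.009216
UUDUDD: Ā=304.8739, payoff=0.0000, prob=0.013824
DDUUDD: Ā=188.8031, payoff=0.0000, prob=0.009216
UDUUDD: Ā=286.4599, payoff=0.0000, prob=0.013824
DUUUDD: Ā=272.5099, payoff=0.0000, prob=0.013824
UUUUDD: Ā=413.4633, payoff=108.0333, prob=0.020736
DDDDUD: Ā=132.4457, payoff=0.0000, prob=0.006144
UDDDUD: Ā=200.9521, payoff=0.0000, prob=0.009216
DUDDUD: Ā=187.0021, payoff=0.0000, prob=0.009216
UUDDUD: Ā=283.7273, payoff=0.0000, prob=0.013824
DDUDUD: Ā=174.8656, payoff=0.0000, prob=0.009216
UDUDUD: Ā=265.3133, payoff=0.0000, prob=0.013824
DUUDUD: Ā=251.3633, payoff=0.0000, prob=0.013824
UUUDUD: Ā=381.3787, payoff=75.9487, prob=0.020736
DDDUUD: Ā=164.3068, payoff=0.0000, prob=0.009216
UDDUUD: Ā=249.2931, payoff=0.0000, prob=0.013824
DUDUUD: Ā=235.3431, payoff=0.0000, prob=0.013824
UUDUUD: Ā=357.0723, payoff=51.6423, prob=0.020736
DDUUUD: Ā=223.2066, payoff=0.0000, prob=0.013824
UDUUUD: Ā=338.6583, payoff=33.2283, prob=0.020736
DUUUUD: Ā=324.7083, payoff=19.2783, prob=0.020736
UUUUUD: Ā=492.6608, payoff=187.2308, prob=0.031104
DDDDDU: Ā=124.4538, payoff=0.0000, prob=0.006144
UDDDDU: Ā=188.8264, payoff=0.0000, prob=0.009216
DUDDDU: Ā=174.8764, payoff=0.0000, prob=0.009216
UUDDDU: Ā=265.3297, payoff=0.0000, prob=0.013824
DDUDDU: Ā=162.7399, payoff=0.0000, prob=0.009216
UDUDDU: Ā=246.9157, payoff=0.0000, prob=0.013824
DUUDDU: Ā=232.9657, payoff=0.0000, prob=0.013824
UUUDDU: Ā=353.4652, payoff=48.0352, prob=0.020736
DDDUDU: Ā=152.1811, payoff=0.0000, prob=0.009216
UDDUDU: Ā=230.8955, payoff=0.0000, prob=0.013824
DUDUDU: Ā=216.9455, payoff=0.0000, prob=0.013824
UUDUDU: Ā=329.1587, payoff=23.7287, prob=0.020736
DDUUDU: Ā=204.8090, payoff=0.0000, prob=0.013824
UDUUDU: Ā=310.7447, payoff=5.3147, prob=0.020736
DUUUDU: Ā=296.7947, payoff=0.0000, prob=0.020736
UUUUDU: Ā=450.3092, payoff=144.8792, prob=0.031104
DDDDUU: Ā=142.9950, payoff=0.0000, prob=0.009216
UDDDUU: Ā=216.9579, payoff=0.0000, prob=0.013824
DUDDUU: Ā=203.0079, payoff=0.0000, prob=0.013824
UUDDUU: Ā=308.0121, payoff=2.5821, prob=0.020736
DDUDUU: Ā=190.8714, payoff=0.0000, prob=0.013824
UDUDUU: Ā=289.5981, payoff=0.0000, prob=0.020736
DUUDUU: Ā=275.6481, payoff=0.0000, prob=0.020736
UUUDUU: Ā=418.2246, payoff=112.7946, prob=0.031104
DDDUUU: Ā=180.3127, payoff=0.0000, prob=0.013824
UDDUUU: Ā=273.5779, payoff=0.0000, prob=0.020736
DUDUUU: Ā=259.6279, payoff=0.0000, prob=0.020736
UUDUUU: Ā=393.9182, payoff=88.4882, prob=0.031104
DDUUUU: Ā=247.4914, payoff=0.0000, prob=0.020736
UDUUUU: Ā=375.5042, payoff=70.0742, prob=0.031104
DUUUUU: Ā=361.5542, payoff=56.1242, prob=0.031104
UUUUUU: Ā=548.5649, payoff=243.1349, prob=0.046656
Price = Σ prob·payoff / R^6 = 39.814472 / 2.194973 = 18.1389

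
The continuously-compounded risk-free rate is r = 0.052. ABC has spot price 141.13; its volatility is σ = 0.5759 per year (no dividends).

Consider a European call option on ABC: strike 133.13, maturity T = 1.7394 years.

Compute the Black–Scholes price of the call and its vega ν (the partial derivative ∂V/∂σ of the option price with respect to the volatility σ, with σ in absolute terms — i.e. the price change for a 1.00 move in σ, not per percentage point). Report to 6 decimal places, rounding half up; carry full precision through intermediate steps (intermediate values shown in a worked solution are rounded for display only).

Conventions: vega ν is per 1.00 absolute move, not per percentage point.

σ√T = 0.5759·√1.7394 = 0.759533
d₁ = (ln(S/K) + (r+σ²/2)T) / (σ√T) = (ln(141.13/133.13) + (0.052+0.5759²/2)·1.7394) / 0.759533 = (0.058355 + 0.378894) / 0.759533 = 0.575682
d₂ = d₁ − σ√T = 0.575682 − 0.759533 = -0.183851
e^{−rT} = 0.913521
N(d₁) = 0.717585,  N(d₂) = 0.427065
Call price V = S·N(d₁) − K·e^{−rT}·N(d₂) = 101.272756 − 51.938394 = 49.334362
φ(d₁) = (1/√(2π))·e^{−d₁²/2} = 0.338022
ν = S·φ(d₁)·√T = 62.916485

price = 49.334362
ν = 62.916485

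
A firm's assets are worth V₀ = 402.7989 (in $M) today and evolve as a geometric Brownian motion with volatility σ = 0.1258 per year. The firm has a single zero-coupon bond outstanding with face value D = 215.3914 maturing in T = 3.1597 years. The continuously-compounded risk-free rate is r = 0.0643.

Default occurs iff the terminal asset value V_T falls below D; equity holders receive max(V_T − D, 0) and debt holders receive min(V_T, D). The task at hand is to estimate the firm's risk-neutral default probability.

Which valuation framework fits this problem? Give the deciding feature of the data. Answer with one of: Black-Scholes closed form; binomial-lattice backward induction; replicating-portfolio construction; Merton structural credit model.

framework: Merton structural credit model

Key observation: the data describe a firm's assets (V₀ = 402.7989, GBM) and a single zero-coupon debt of face 215.3914, so credit quantities follow from equity-as-call in the structural model.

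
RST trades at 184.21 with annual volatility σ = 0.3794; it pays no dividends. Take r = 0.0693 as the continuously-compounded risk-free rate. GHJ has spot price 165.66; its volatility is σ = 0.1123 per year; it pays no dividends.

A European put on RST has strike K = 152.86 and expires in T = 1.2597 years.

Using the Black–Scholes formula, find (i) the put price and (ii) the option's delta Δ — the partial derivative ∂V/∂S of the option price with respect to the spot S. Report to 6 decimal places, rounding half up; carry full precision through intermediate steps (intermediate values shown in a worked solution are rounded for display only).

price = 10.617039
Δ = -0.195993

σ√T = 0.3794·√1.2597 = 0.425825
d₁ = (ln(S/K) + (r+σ²/2)T) / (σ√T) = (ln(184.21/152.86) + (0.0693+0.3794²/2)·1.2597) / 0.425825 = (0.186554 + 0.177961) / 0.425825 = 0.856020
d₂ = d₁ − σ√T = 0.856020 − 0.425825 = 0.430195
e^{−rT} = 0.916405
N(−d₁) = 0.195993,  N(−d₂) = 0.333527
Put price V = K·e^{−rT}·N(−d₂) − S·N(−d₁) = 46.720974 − 36.103935 = 10.617039
Δ = −N(−d₁) = -0.195993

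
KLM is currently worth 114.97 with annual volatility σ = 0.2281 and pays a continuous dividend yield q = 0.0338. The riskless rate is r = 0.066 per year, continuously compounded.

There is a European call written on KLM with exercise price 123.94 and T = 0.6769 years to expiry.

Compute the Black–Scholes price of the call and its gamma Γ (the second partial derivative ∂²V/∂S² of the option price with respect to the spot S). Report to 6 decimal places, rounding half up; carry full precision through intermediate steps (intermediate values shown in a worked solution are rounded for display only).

price = 5.898019
Γ = 0.017747

σ√T = 0.2281·√0.6769 = 0.187667
d₁ = (ln(S/K) + (r−q+σ²/2)T) / (σ√T) = (ln(114.97/123.94) + (0.066−0.0338+0.2281²/2)·0.6769) / 0.187667 = (-0.075126 + 0.039406) / 0.187667 = -0.190341
d₂ = d₁ − σ√T = -0.190341 − 0.187667 = -0.378008
e^{−rT} = 0.956308
e^{−qT} = 0.977381
N(d₁) = 0.424521,  N(d₂) = 0.352712
Call price V = S·e^{−qT}·N(d₁) − K·e^{−rT}·N(d₂) = 47.703169 − 41.805150 = 5.898019
φ(d₁) = (1/√(2π))·e^{−d₁²/2} = 0.391781
Γ = e^{−qT}·φ(d₁) / (S·σ·√T) = 0.017747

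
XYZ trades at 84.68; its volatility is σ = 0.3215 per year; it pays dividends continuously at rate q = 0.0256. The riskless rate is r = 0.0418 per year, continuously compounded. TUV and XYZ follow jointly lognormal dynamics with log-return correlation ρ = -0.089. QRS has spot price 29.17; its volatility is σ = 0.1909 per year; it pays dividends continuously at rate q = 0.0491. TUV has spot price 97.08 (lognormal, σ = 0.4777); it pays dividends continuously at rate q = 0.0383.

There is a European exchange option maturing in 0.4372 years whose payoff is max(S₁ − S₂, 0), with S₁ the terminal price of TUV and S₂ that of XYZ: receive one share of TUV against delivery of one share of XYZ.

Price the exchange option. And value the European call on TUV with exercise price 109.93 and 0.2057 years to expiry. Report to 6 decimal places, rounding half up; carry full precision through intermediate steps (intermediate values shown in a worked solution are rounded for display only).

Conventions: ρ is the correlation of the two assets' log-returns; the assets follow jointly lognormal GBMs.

exchange price = 20.685222
price(TUV call K=109.93) = 3.915279

σ_eff = √(σ₁² + σ₂² − 2ρσ₁σ₂) = √(0.4777² + 0.3215² − 2·-0.089·0.4777·0.3215) = 0.599080
d₁ = (ln(S₁/S₂) + (q₂ − q₁ + σ_eff²/2)T) / (σ_eff√T) = (ln(97.08/84.68) + (0.0256 − 0.0383 + 0.179448)·0.4372) / 0.396118 = 0.529030
d₂ = d₁ − σ_eff√T = 0.529030 − 0.396118 = 0.132911
N(d₁) = 0.701608,  N(d₂) = 0.552868
V = S₁·e^{−q₁T}·N(d₁) − S₂·e^{−q₂T}·N(d₂) = 66.981039 − 46.295817 = 20.685222
[vanilla: TUV call K=109.93]
σ√T = 0.4777·√0.2057 = 0.216657
d₁ = (ln(S/K) + (r−q+σ²/2)T) / (σ√T) = (ln(97.08/109.93) + (0.0418−0.0383+0.4777²/2)·0.2057) / 0.216657 = (-0.124308 + 0.024190) / 0.216657 = -0.462106
d₂ = d₁ − σ√T = -0.462106 − 0.216657 = -0.678763
e^{−rT} = 0.991439
e^{−qT} = 0.992153
N(d₁) = 0.322003,  N(d₂) = 0.248644
price = S·e^{−qT}·N(d₁) − K·e^{−rT}·N(d₂) = 31.014716 − 27.099438 = 3.915279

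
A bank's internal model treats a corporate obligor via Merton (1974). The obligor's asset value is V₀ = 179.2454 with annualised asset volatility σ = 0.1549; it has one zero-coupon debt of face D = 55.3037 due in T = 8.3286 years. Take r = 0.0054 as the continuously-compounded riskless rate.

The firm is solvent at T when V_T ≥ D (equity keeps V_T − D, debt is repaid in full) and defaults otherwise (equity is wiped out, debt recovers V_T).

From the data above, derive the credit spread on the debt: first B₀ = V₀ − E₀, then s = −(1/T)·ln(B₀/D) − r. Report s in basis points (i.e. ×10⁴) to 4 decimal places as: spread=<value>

With assets at 179.2454 and a single debt payment of 55.3037 at 8.3286 years:
d₁ = [ln(V₀/D) + (r + σ²/2)T] / (σ√T)
   = [ln(179.2454/55.3037) + (0.0054 + 0.5·0.1549²)·8.3286] / (0.1549·√8.3286)
   = [1.175916 + 0.144893] / 0.447031 = 2.954626
d₂ = d₁ − σ√T = 2.954626 − 0.447031 = 2.507595
N(d₁) = 0.998435,  N(d₂) = 0.993922,  e^(−rT) = 0.956022
E₀ = V₀·N(d₁) − D·e^(−rT)·N(d₂)
   = 179.2454·0.998435 − 55.3037·0.956022·0.993922 = 126.414631
B₀ = V₀ − E₀ = 179.2454 − 126.414631 = 52.830769
spread = −(1/T)·ln(B₀/D) − r = −(1/8.3286)·ln(52.830769/55.3037) − 0.0054 = 0.00009264
in basis points: 0.00009264 × 10⁴ = 0.9264 bp

spread=0.9264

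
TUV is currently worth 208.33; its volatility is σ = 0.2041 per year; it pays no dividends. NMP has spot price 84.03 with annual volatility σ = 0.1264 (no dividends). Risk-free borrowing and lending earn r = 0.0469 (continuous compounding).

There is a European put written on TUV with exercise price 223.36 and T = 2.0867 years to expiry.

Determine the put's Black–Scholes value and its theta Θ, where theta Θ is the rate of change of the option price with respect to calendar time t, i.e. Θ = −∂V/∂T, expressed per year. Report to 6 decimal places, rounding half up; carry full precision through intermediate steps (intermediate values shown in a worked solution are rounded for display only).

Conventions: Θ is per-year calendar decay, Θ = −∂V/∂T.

σ√T = 0.2041·√2.0867 = 0.294831
d₁ = (ln(S/K) + (r+σ²/2)T) / (σ√T) = (ln(208.33/223.36) + (0.0469+0.2041²/2)·2.0867) / 0.294831 = (-0.069661 + 0.141329) / 0.294831 = 0.243080
d₂ = d₁ − σ√T = 0.243080 − 0.294831 = -0.051751
e^{−rT} = 0.906770
N(−d₁) = 0.403972,  N(−d₂) = 0.520637
Put price V = K·e^{−rT}·N(−d₂) − S·N(−d₁) = 105.447742 − 84.159452 = 21.288289
φ(d₁) = (1/√(2π))·e^{−d₁²/2} = 0.387328
Θ = −S·φ(d₁)·σ/(2√T) + r·K·e^{−rT}·N(−d₂) = −5.700516 + 4.945499 = -0.755017

price = 21.288289
Θ = -0.755017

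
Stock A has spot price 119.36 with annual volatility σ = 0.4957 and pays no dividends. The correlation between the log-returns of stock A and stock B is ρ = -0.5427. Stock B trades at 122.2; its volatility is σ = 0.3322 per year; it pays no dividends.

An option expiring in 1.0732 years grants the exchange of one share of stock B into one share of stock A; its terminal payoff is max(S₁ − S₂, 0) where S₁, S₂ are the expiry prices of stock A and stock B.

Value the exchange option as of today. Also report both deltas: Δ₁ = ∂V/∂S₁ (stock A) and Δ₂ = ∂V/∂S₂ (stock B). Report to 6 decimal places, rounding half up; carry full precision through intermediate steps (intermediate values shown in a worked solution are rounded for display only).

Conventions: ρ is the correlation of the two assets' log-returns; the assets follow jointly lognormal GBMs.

σ_eff = √(σ₁² + σ₂² − 2ρσ₁σ₂) = √(0.4957² + 0.3322² − 2·-0.5427·0.4957·0.3322) = 0.731307
d₁ = (ln(S₁/S₂) + (q₂ − q₁ + σ_eff²/2)T) / (σ_eff√T) = (ln(119.36/122.2) + (0.0 − 0.0 + 0.267405)·1.0732) / 0.757600 = 0.347761
d₂ = d₁ − σ_eff√T = 0.347761 − 0.757600 = -0.409839
N(d₁) = 0.635990,  N(d₂) = 0.340962
V = S₁·e^{−q₁T}·N(d₁) − S₂·e^{−q₂T}·N(d₂) = 75.911802 − 41.665572 = 34.246230
Key observation: no risk-free rate is needed — with the second asset as numeraire the exchange option is a call on the ratio S₁/S₂, and r cancels out of the value.
Δ₁ = e^{−q₁T}·N(d₁) = 0.635990;  Δ₂ = −e^{−q₂T}·N(d₂) = -0.340962

exchange price = 34.246230
Δ1 = 0.635990
Δ2 = -0.340962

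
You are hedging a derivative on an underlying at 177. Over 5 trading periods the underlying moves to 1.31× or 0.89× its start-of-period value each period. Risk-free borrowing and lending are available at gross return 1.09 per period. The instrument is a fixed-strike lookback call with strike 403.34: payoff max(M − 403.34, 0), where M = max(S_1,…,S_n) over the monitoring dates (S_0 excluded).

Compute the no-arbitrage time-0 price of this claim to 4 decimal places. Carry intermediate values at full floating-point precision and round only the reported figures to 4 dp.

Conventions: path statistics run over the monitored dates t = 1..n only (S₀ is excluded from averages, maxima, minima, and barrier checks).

Under the martingale measure an up-move has probability p* = 0.4762; value the claim as the probability-weighted average of per-path payoffs, discounted 5 periods at R = 1.09.
Enumerate all 2^5 = 32 price paths (U = up ×1.31, D = down ×0.89); each path with k up-moves has probability p*^k·(1−p*)^(5−k).
DDDDD: M=157.5300, payoff=0.0000, prob=0.039434
UDDDD: M=231.8700, payoff=0.0000, prob=0.035849
DUDDD: M=206.3643, payoff=0.0000, prob=0.035849
UUDDD: M=303.7497, payoff=0.0000, prob=0.032590
DDUDD: M=183.6642, payoff=0.0000, prob=0.035849
UDUDD: M=270.3372, payoff=0.0000, prob=0.032590
DUUDD: M=270.3372, payoff=0.0000, prob=0.032590
UUUDD: M=397.9121, payoff=0.0000, prob=0.029627
DDDUD: M=163.4612, payoff=0.0000, prob=0.035849
UDDUD: M=240.6001, payoff=0.0000, prob=0.032590
DUDUD: M=240.6001, payoff=0.0000, prob=0.032590
UUDUD: M=354.1418, payoff=0.0000, prob=0.029627
DDUUD: M=240.6001, payoff=0.0000, prob=0.032590
UDUUD: M=354.1418, payoff=0.0000, prob=0.029627
DUUUD: M=354.1418, payoff=0.0000, prob=0.029627
UUUUD: M=521.2649, payoff=117.9249, prob=0.026934
DDDDU: M=157.5300, payoff=0.0000, prob=0.035849
UDDDU: M=231.8700, payoff=0.0000, prob=0.032590
DUDDU: M=214.1341, payoff=0.0000, prob=0.032590
UUDDU: M=315.1862, payoff=0.0000, prob=0.029627
DDUDU: M=214.1341, payoff=0.0000, prob=0.032590
UDUDU: M=315.1862, payoff=0.0000, prob=0.029627
DUUDU: M=315.1862, payoff=0.0000, prob=0.029627
UUUDU: M=463.9257, payoff=60.5857, prob=0.026934
DDDUU: M=214.1341, payoff=0.0000, prob=0.032590
UDDUU: M=315.1862, payoff=0.0000, prob=0.029627
DUDUU: M=315.1862, payoff=0.0000, prob=0.029627
UUDUU: M=463.9257, payoff=60.5857, prob=0.026934
DDUUU: M=315.1862, payoff=0.0000, prob=0.029627
UDUUU: M=463.9257, payoff=60.5857, prob=0.026934
DUUUU: M=463.9257, payoff=60.5857, prob=0.026934
UUUUU: M=682.8570, payoff=279.5170, prob=0.024485
Price = Σ prob·payoff / R^5 = 16.547375 / 1.538624 = 10.7547

price = 10.7547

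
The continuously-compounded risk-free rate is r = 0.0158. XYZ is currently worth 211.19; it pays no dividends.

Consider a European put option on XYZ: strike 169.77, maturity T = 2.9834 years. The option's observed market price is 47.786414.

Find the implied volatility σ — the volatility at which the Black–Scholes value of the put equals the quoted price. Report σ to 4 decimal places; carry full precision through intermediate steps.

sigma = 0.5668

At σ = 0.5668 the Black–Scholes value reproduces the quote:
σ√T = 0.5668·√2.9834 = 0.979007
d₁ = (ln(S/K) + (r+σ²/2)T) / (σ√T) = (ln(211.19/169.77) + (0.0158+0.5668²/2)·2.9834) / 0.979007 = (0.218314 + 0.526365) / 0.979007 = 0.760647
d₂ = d₁ − σ√T = 0.760647 − 0.979007 = -0.218360
e^{−rT} = 0.953956
N(−d₁) = 0.223434,  N(−d₂) = 0.586426
V = K·e^{−rT}·N(−d₂) − S·N(−d₁) = 94.973444 − 47.187029 = 47.786414 (the observed quote) — the price is monotone increasing in volatility, hence this σ is the only solution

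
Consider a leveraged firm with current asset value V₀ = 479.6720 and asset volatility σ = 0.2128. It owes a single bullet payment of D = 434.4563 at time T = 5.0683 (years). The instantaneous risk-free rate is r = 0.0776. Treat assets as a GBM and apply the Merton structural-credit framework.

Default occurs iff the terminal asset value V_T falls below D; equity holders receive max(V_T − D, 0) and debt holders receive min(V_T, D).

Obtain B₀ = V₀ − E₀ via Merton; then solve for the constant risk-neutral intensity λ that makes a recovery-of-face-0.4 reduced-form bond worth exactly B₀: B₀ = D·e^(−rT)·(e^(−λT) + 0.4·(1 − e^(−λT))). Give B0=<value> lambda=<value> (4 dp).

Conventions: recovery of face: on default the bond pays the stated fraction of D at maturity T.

Equity is a call on the firm's assets struck at D = 434.4563:
d₁ = [ln(V₀/D) + (r + σ²/2)T] / (σ√T)
   = [ln(479.6720/434.4563) + (0.0776 + 0.5·0.2128²)·5.0683] / (0.2128·√5.0683)
   = [0.099007 + 0.508056] / 0.479074 = 1.267159
d₂ = d₁ − σ√T = 1.267159 − 0.479074 = 0.788085
N(d₁) = 0.897451,  N(d₂) = 0.784677,  e^(−rT) = 0.674826
E₀ = V₀·N(d₁) − D·e^(−rT)·N(d₂)
   = 479.6720·0.897451 − 434.4563·0.674826·0.784677 = 200.428607
B₀ = V₀ − E₀ = 479.6720 − 200.428607 = 279.243393
e^(−λT) = (B₀·e^(rT)/D − 0.4)/(1 − 0.4) = (279.2434·1.481863/434.4563 − 0.4)/0.6 = 0.92075982
λ = −ln(0.92075982)/5.0683 = 0.016289

B0=279.2434 lambda=0.0163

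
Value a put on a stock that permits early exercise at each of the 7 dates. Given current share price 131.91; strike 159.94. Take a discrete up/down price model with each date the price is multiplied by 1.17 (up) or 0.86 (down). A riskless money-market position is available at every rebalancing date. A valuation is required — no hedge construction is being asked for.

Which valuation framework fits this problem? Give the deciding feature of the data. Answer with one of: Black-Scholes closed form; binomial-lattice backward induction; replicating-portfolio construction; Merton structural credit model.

Key observation: the defining feature is the embedded early-exercise option across 7 discrete dates on the spot-131.91 tree; pricing the strike-159.94 put means working backward with an exercise test at every node.

framework: binomial-lattice backward induction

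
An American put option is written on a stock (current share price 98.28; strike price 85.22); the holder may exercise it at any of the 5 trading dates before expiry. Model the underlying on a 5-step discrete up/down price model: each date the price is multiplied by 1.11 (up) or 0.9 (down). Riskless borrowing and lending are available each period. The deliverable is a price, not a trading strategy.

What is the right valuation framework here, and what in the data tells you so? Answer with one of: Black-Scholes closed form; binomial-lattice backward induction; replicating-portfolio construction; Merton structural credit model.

Key observation: with exercise allowed before expiry on a discrete up/down model (5 steps from spot 98.28), the strike-85.22 put's value must be rolled back through the tree testing early exercise at each node.

framework: binomial-lattice backward induction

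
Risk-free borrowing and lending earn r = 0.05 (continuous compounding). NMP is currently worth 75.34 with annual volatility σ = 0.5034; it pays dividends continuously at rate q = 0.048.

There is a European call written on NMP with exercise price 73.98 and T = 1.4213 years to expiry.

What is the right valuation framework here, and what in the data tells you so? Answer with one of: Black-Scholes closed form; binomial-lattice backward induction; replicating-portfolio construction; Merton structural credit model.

framework: Black-Scholes closed form

Key observation: the strike-73.98 call on NMP is European-exercise on a continuously-modelled lognormal underlying, so its value is a single closed-form evaluation.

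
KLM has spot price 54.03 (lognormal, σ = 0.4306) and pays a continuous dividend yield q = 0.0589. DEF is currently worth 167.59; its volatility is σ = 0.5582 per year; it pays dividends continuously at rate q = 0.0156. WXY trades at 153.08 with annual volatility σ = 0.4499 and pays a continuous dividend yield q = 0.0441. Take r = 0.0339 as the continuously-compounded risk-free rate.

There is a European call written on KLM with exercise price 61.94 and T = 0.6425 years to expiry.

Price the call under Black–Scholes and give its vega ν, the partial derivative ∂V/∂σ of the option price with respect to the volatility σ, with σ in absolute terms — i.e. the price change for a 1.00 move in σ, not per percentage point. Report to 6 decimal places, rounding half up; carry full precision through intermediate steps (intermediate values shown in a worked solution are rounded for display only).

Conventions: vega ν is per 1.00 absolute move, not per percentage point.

σ√T = 0.4306·√0.6425 = 0.345152
d₁ = (ln(S/K) + (r−q+σ²/2)T) / (σ√T) = (ln(54.03/61.94) + (0.0339−0.0589+0.4306²/2)·0.6425) / 0.345152 = (-0.136627 + 0.043503) / 0.345152 = -0.269806
d₂ = d₁ − σ√T = -0.269806 − 0.345152 = -0.614958
e^{−rT} = 0.978455
e^{−qT} = 0.962864
N(d₁) = 0.393655,  N(d₂) = 0.269291
Call price V = S·e^{−qT}·N(d₁) − K·e^{−rT}·N(d₂) = 20.479306 − 16.320517 = 4.158789
φ(d₁) = (1/√(2π))·e^{−d₁²/2} = 0.384683
ν = S·e^{−qT}·φ(d₁)·√T = 16.041285

price = 4.158789
ν = 16.041285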